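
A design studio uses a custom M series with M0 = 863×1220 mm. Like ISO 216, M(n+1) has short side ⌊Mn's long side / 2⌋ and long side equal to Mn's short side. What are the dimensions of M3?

305 × 431 mm

M1: ⌊1220/2⌋ × 863 = 610 × 863 mm
M2: ⌊863/2⌋ × 610 = 431 × 610 mm
M3: ⌊610/2⌋ × 431 = 305 × 431 mm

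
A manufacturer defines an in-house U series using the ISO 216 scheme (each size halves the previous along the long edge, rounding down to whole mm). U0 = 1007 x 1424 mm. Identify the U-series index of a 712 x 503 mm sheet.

U2

U0: 1007 × 1424 mm
U1: 712 × 1007 mm
U2: 503 × 712 mm
U3: 356 × 503 mm
→ matches U2.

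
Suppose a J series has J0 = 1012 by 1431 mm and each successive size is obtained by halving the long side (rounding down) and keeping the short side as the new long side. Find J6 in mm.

126 × 178 mm

J1: ⌊1431/2⌋ × 1012 = 715 × 1012 mm
J2: ⌊1012/2⌋ × 715 = 506 × 715 mm
J3: ⌊715/2⌋ × 506 = 357 × 506 mm
J4: ⌊506/2⌋ × 357 = 253 × 357 mm
J5: ⌊357/2⌋ × 253 = 178 × 253 mm
J6: ⌊253/2⌋ × 178 = 126 × 178 mm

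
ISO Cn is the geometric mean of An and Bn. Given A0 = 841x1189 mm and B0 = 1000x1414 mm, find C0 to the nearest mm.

Short side: √(841 · 1000) = √841000 ≈ 917.1 → 917 mm
Long side: √(1189 · 1414) = √1681246 ≈ 1296.6 → 1297 mm

917 × 1297 mm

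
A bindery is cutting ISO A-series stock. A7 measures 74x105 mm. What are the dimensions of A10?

A8: ⌊105/2⌋ × 74 = 52 × 74 mm
A9: ⌊74/2⌋ × 52 = 37 × 52 mm
A10: ⌊52/2⌋ × 37 = 26 × 37 mm

26 × 37 mm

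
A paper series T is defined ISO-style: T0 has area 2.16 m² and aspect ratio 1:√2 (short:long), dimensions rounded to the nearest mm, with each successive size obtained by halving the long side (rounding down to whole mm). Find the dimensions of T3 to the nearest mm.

437 × 618 mm

Let T0's short side be w mm. w · w√2 = 2.16 m² = 2,160,000 mm², so w ≈ 1235.9 mm and w√2 ≈ 1747.8 mm → T0 = 1236 × 1748 mm.
T1: ⌊1748/2⌋ × 1236 = 874 × 1236 mm
T2: ⌊1236/2⌋ × 874 = 618 × 874 mm
T3: ⌊874/2⌋ × 618 = 437 × 618 mm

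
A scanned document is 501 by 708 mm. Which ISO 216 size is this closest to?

Aspect ratio 708/501 ≈ 1.413 — close to the ISO √2 ≈ 1.414.
In the B-series (B0 = 1000 × 1414 mm): B2 = 500 × 707 mm.
Off by 2 mm total — nearest standard size.

B2 (500 × 707 mm)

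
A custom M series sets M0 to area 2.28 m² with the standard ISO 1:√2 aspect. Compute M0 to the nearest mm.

1270 × 1796 mm

Let the short side be w mm. Then w · w√2 = 2.28 m² = 2,280,000 mm².
w² = 2,280,000/√2, so w ≈ 1269.7 mm; long side = w√2 ≈ 1795.7 mm.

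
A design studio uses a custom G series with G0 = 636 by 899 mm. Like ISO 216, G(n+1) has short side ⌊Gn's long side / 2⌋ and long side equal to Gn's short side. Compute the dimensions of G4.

G1: ⌊899/2⌋ × 636 = 449 × 636 mm
G2: ⌊636/2⌋ × 449 = 318 × 449 mm
G3: ⌊449/2⌋ × 318 = 224 × 318 mm
G4: ⌊318/2⌋ × 224 = 159 × 224 mm

159 × 224 mm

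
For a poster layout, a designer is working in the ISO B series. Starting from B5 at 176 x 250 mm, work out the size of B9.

44 × 62 mm

B6: ⌊250/2⌋ × 176 = 125 × 176 mm
B7: ⌊176/2⌋ × 125 = 88 × 125 mm
B8: ⌊125/2⌋ × 88 = 62 × 88 mm
B9: ⌊88/2⌋ × 62 = 44 × 62 mm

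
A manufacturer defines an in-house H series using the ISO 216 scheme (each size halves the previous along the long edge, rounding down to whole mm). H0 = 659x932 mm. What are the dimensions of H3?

233 × 329 mm

H1: ⌊932/2⌋ × 659 = 466 × 659 mm
H2: ⌊659/2⌋ × 466 = 329 × 466 mm
H3: ⌊466/2⌋ × 329 = 233 × 329 mm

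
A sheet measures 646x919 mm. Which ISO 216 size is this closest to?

Aspect ratio 919/646 ≈ 1.423 — close to the ISO √2 ≈ 1.414.
In the C-series (envelope sizes, between A and B): C1 = 648 × 917 mm.
Off by 4 mm total — nearest standard size.

C1 (648 × 917 mm)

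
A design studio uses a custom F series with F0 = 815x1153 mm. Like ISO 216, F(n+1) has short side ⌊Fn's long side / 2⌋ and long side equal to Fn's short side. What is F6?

101 × 144 mm

F1: ⌊1153/2⌋ × 815 = 576 × 815 mm
F2: ⌊815/2⌋ × 576 = 407 × 576 mm
F3: ⌊576/2⌋ × 407 = 288 × 407 mm
F4: ⌊407/2⌋ × 288 = 203 × 288 mm
F5: ⌊288/2⌋ × 203 = 144 × 203 mm
F6: ⌊203/2⌋ × 144 = 101 × 144 mm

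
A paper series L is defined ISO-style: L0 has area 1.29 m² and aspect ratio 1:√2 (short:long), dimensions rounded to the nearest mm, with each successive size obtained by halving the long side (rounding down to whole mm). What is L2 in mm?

477 × 675 mm

Let L0's short side be w mm. w · w√2 = 1.29 m² = 1,290,000 mm², so w ≈ 955.1 mm and w√2 ≈ 1350.7 mm → L0 = 955 × 1351 mm.
L1: ⌊1351/2⌋ × 955 = 675 × 955 mm
L2: ⌊955/2⌋ × 675 = 477 × 675 mm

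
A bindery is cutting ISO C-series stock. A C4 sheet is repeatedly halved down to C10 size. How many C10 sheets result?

64

C4 = 229 × 324 mm; C10 = 28 × 40 mm.
Each halving step doubles the count; 6 steps from C4 to C10.
2^6 = 64.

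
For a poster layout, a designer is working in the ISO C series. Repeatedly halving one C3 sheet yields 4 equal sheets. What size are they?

C5

4 = 2^2, so 2 halving steps.
C3 → C4 → … → C5 after 2 steps.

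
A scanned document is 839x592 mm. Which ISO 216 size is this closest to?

Aspect ratio 839/592 ≈ 1.417 — close to the ISO √2 ≈ 1.414.
In the A-series (A0 area = 1 m²): A1 = 594 × 841 mm.
Off by 4 mm total — nearest standard size.

A1 (594 × 841 mm)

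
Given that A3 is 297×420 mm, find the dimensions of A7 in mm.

74 × 105 mm

A4: ⌊420/2⌋ × 297 = 210 × 297 mm
A5: ⌊297/2⌋ × 210 = 148 × 210 mm
A6: ⌊210/2⌋ × 148 = 105 × 148 mm
A7: ⌊148/2⌋ × 105 = 74 × 105 mm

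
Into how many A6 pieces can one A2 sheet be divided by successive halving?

A2 = 420 × 594 mm; A6 = 105 × 148 mm.
Each halving step doubles the count; 4 steps from A2 to A6.
2^4 = 16.

16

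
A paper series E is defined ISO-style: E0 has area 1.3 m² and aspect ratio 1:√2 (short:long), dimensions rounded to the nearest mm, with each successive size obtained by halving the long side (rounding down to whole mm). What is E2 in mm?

479 × 678 mm

Let E0's short side be w mm. w · w√2 = 1.3 m² = 1,300,000 mm², so w ≈ 958.8 mm and w√2 ≈ 1355.9 mm → E0 = 959 × 1356 mm.
E1: ⌊1356/2⌋ × 959 = 678 × 959 mm
E2: ⌊959/2⌋ × 678 = 479 × 678 mm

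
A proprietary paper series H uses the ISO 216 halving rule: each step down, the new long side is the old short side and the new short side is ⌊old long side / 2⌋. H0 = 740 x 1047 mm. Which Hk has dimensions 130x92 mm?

H0: 740 × 1047 mm
H1: 523 × 740 mm
H2: 370 × 523 mm
H3: 261 × 370 mm
H4: 185 × 261 mm
H5: 130 × 185 mm
H6: 92 × 130 mm
H7: 65 × 92 mm
→ matches H6.

H6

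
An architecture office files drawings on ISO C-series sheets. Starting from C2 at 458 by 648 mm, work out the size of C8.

C3: ⌊648/2⌋ × 458 = 324 × 458 mm
C4: ⌊458/2⌋ × 324 = 229 × 324 mm
C5: ⌊324/2⌋ × 229 = 162 × 229 mm
C6: ⌊229/2⌋ × 162 = 114 × 162 mm
C7: ⌊162/2⌋ × 114 = 81 × 114 mm
C8: ⌊114/2⌋ × 81 = 57 × 81 mm

57 × 81 mm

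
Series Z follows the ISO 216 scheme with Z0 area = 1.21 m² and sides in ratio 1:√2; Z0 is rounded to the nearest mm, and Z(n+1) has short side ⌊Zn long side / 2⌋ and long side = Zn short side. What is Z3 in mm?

327 × 462 mm

Let Z0's short side be w mm. w · w√2 = 1.21 m² = 1,210,000 mm², so w ≈ 925.0 mm and w√2 ≈ 1308.1 mm → Z0 = 925 × 1308 mm.
Z1: ⌊1308/2⌋ × 925 = 654 × 925 mm
Z2: ⌊925/2⌋ × 654 = 462 × 654 mm
Z3: ⌊654/2⌋ × 462 = 327 × 462 mm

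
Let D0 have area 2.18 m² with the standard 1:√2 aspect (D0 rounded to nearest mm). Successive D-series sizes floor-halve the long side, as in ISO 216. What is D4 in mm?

Let D0's short side be w mm. w · w√2 = 2.18 m² = 2,180,000 mm², so w ≈ 1241.6 mm and w√2 ≈ 1755.8 mm → D0 = 1242 × 1756 mm.
D1: ⌊1756/2⌋ × 1242 = 878 × 1242 mm
D2: ⌊1242/2⌋ × 878 = 621 × 878 mm
D3: ⌊878/2⌋ × 621 = 439 × 621 mm
D4: ⌊621/2⌋ × 439 = 310 × 439 mm

310 × 439 mm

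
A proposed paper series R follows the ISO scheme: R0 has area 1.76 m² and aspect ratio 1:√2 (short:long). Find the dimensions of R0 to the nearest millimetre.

Let the short side be w mm. Then w · w√2 = 1.76 m² = 1,760,000 mm².
w² = 1,760,000/√2, so w ≈ 1115.6 mm; long side = w√2 ≈ 1577.7 mm.

1116 × 1578 mm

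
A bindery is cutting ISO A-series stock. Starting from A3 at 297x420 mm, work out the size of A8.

52 × 74 mm

A4: ⌊420/2⌋ × 297 = 210 × 297 mm
A5: ⌊297/2⌋ × 210 = 148 × 210 mm
A6: ⌊210/2⌋ × 148 = 105 × 148 mm
A7: ⌊148/2⌋ × 105 = 74 × 105 mm
A8: ⌊105/2⌋ × 74 = 52 × 74 mm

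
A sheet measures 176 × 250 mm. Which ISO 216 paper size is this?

B5 (176 × 250 mm)

Aspect ratio 250/176 ≈ 1.420 — close to the ISO √2 ≈ 1.414.
In the B-series (B0 = 1000 × 1414 mm): B5 = 176 × 250 mm.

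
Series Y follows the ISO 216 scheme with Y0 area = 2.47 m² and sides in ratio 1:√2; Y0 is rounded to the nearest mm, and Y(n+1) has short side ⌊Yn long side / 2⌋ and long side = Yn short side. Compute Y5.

Let Y0's short side be w mm. w · w√2 = 2.47 m² = 2,470,000 mm², so w ≈ 1321.6 mm and w√2 ≈ 1869.0 mm → Y0 = 1322 × 1869 mm.
Y1: ⌊1869/2⌋ × 1322 = 934 × 1322 mm
Y2: ⌊1322/2⌋ × 934 = 661 × 934 mm
Y3: ⌊934/2⌋ × 661 = 467 × 661 mm
Y4: ⌊661/2⌋ × 467 = 330 × 467 mm
Y5: ⌊467/2⌋ × 330 = 233 × 330 mm

233 × 330 mm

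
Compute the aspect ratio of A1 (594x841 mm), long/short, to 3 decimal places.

841 / 594 = 1.416
ISO 216 targets √2 ≈ 1.414; the +0.002 deviation is from mm rounding.

1.416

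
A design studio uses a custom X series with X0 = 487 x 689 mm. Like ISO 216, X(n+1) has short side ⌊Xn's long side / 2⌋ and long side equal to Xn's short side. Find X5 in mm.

86 × 121 mm

X1 = 344 × 487 mm (from X0 by 1 halving).
X2: ⌊487/2⌋ × 344 = 243 × 344 mm
X3: ⌊344/2⌋ × 243 = 172 × 243 mm
X4: ⌊243/2⌋ × 172 = 121 × 172 mm
X5: ⌊172/2⌋ × 121 = 86 × 121 mm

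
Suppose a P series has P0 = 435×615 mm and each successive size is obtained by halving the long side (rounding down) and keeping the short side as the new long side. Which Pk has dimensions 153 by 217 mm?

P3

P0: 435 × 615 mm
P1: 307 × 435 mm
P2: 217 × 307 mm
P3: 153 × 217 mm
P4: 108 × 153 mm
→ matches P3.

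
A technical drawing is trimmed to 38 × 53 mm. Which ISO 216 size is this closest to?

Aspect ratio 53/38 ≈ 1.395 (ISO target is √2 ≈ 1.414).
In the A-series (A0 area = 1 m²): A9 = 37 × 52 mm.
Off by 2 mm total — nearest standard size.

A9 (37 × 52 mm)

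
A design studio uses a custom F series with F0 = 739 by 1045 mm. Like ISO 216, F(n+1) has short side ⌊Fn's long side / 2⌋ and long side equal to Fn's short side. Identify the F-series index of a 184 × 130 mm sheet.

F0: 739 × 1045 mm
F1: 522 × 739 mm
F2: 369 × 522 mm
F3: 261 × 369 mm
F4: 184 × 261 mm
F5: 130 × 184 mm
F6: 92 × 130 mm
→ matches F5.

F5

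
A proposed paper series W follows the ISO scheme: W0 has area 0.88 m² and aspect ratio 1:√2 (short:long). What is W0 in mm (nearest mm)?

Let the short side be w mm. Then w · w√2 = 0.88 m² = 880,000 mm².
w² = 880,000/√2, so w ≈ 788.8 mm; long side = w√2 ≈ 1115.6 mm.

789 × 1116 mm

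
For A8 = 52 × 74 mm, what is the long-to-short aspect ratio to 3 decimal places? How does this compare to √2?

1.423

74 / 52 = 1.423
ISO 216 targets √2 ≈ 1.414; the +0.009 deviation is from mm rounding.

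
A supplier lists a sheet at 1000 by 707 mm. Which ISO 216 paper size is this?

Aspect ratio 1000/707 ≈ 1.414 — close to the ISO √2 ≈ 1.414.
In the B-series (B0 = 1000 × 1414 mm): B1 = 707 × 1000 mm.

B1 (707 × 1000 mm)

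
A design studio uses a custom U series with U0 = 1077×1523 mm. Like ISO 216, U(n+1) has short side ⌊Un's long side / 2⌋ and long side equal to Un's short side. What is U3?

U1: ⌊1523/2⌋ × 1077 = 761 × 1077 mm
U2: ⌊1077/2⌋ × 761 = 538 × 761 mm
U3: ⌊761/2⌋ × 538 = 380 × 538 mm

380 × 538 mm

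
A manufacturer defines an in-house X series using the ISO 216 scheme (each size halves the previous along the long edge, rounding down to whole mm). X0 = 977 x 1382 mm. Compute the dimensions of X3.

345 × 488 mm

X1: ⌊1382/2⌋ × 977 = 691 × 977 mm
X2: ⌊977/2⌋ × 691 = 488 × 691 mm
X3: ⌊691/2⌋ × 488 = 345 × 488 mm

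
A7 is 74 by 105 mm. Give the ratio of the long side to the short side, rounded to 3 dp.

1.419

105 / 74 = 1.419
ISO 216 targets √2 ≈ 1.414; the +0.005 deviation is from mm rounding.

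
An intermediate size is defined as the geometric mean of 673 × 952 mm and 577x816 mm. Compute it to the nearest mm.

623 × 881 mm

Short side: √(673 · 577) = √388321 ≈ 623.2 → 623 mm
Long side: √(952 · 816) = √776832 ≈ 881.4 → 881 mm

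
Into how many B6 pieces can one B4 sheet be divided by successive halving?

Each ISO step halves the sheet: 1 × B4 → 2 × B5 → 4 × B6
From B4 to B6 is 2 halving steps: 2^2 = 4.

4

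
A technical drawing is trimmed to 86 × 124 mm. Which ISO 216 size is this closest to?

Aspect ratio 124/86 ≈ 1.442 (ISO target is √2 ≈ 1.414).
In the B-series (B0 = 1000 × 1414 mm): B7 = 88 × 125 mm.
Off by 3 mm total — nearest standard size.

B7 (88 × 125 mm)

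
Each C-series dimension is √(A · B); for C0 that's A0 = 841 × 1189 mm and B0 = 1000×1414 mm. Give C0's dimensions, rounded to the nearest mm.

Short: √(841 · 1000) = √841000 ≈ 917.1 mm.
Long: √(1189 · 1414) = √1681246 ≈ 1296.6 mm.

917 × 1297 mm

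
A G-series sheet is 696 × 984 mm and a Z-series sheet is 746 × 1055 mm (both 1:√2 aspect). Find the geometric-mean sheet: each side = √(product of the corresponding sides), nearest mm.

721 × 1019 mm

Short side: √(696 · 746) = √519216 ≈ 720.6 → 721 mm
Long side: √(984 · 1055) = √1038120 ≈ 1018.9 → 1019 mm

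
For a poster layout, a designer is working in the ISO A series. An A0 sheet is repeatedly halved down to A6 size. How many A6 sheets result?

64

A0 = 841 × 1189 mm; A6 = 105 × 148 mm.
Each halving step doubles the count; 6 steps from A0 to A6.
2^6 = 64.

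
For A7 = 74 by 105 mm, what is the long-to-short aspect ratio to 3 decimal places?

105 / 74 = 1.419
ISO 216 targets √2 ≈ 1.414; the +0.005 deviation is from mm rounding.

1.419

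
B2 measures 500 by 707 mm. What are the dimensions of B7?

88 × 125 mm

B3: ⌊707/2⌋ × 500 = 353 × 500 mm
B4: ⌊500/2⌋ × 353 = 250 × 353 mm
B5: ⌊353/2⌋ × 250 = 176 × 250 mm
B6: ⌊250/2⌋ × 176 = 125 × 176 mm
B7: ⌊176/2⌋ × 125 = 88 × 125 mm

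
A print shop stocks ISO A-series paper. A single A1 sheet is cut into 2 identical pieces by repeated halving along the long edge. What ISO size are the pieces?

2 = 2^1, so 1 halving step.
A1 → A2 → … → A2 after 1 step.

A2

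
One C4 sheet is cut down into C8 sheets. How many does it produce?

C4 = 229 × 324 mm; C8 = 57 × 81 mm.
Each halving step doubles the count; 4 steps from C4 to C8.
2^4 = 16.

16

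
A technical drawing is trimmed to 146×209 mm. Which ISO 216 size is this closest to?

Aspect ratio 209/146 ≈ 1.432 (ISO target is √2 ≈ 1.414).
In the A-series (A0 area = 1 m²): A5 = 148 × 210 mm.
Off by 3 mm total — nearest standard size.

A5 (148 × 210 mm)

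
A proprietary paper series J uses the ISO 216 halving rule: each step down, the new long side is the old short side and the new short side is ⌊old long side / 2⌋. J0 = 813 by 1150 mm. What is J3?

287 × 406 mm

J1: ⌊1150/2⌋ × 813 = 575 × 813 mm
J2: ⌊813/2⌋ × 575 = 406 × 575 mm
J3: ⌊575/2⌋ × 406 = 287 × 406 mm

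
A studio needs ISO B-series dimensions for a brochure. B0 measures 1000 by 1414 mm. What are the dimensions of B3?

B1: ⌊1414/2⌋ × 1000 = 707 × 1000 mm
B2: ⌊1000/2⌋ × 707 = 500 × 707 mm
B3: ⌊707/2⌋ × 500 = 353 × 500 mm

353 × 500 mm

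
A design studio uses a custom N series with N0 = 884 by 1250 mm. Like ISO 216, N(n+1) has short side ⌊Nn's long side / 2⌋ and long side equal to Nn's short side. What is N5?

N1 = 625 × 884 mm (from N0 by 1 halving).
N2: ⌊884/2⌋ × 625 = 442 × 625 mm
N3: ⌊625/2⌋ × 442 = 312 × 442 mm
N4: ⌊442/2⌋ × 312 = 221 × 312 mm
N5: ⌊312/2⌋ × 221 = 156 × 221 mm

156 × 221 mm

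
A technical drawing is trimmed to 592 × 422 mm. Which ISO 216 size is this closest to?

Aspect ratio 592/422 ≈ 1.403 — close to the ISO √2 ≈ 1.414.
In the A-series (A0 area = 1 m²): A2 = 420 × 594 mm.
Off by 4 mm total — nearest standard size.

A2 (420 × 594 mm)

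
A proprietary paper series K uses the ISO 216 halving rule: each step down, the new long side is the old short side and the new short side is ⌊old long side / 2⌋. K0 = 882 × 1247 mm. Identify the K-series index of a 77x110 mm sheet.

K0: 882 × 1247 mm
K1: 623 × 882 mm
K2: 441 × 623 mm
K3: 311 × 441 mm
K4: 220 × 311 mm
K5: 155 × 220 mm
K6: 110 × 155 mm
K7: 77 × 110 mm
K8: 55 × 77 mm
→ matches K7.

K7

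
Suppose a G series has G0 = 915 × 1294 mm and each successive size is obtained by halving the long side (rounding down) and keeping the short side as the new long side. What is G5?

G1: ⌊1294/2⌋ × 915 = 647 × 915 mm
G2: ⌊915/2⌋ × 647 = 457 × 647 mm
G3: ⌊647/2⌋ × 457 = 323 × 457 mm
G4: ⌊457/2⌋ × 323 = 228 × 323 mm
G5: ⌊323/2⌋ × 228 = 161 × 228 mm

161 × 228 mm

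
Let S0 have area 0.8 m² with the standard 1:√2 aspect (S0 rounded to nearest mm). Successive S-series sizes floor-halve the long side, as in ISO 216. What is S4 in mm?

Let S0's short side be w mm. w · w√2 = 0.8 m² = 800,000 mm², so w ≈ 752.1 mm and w√2 ≈ 1063.7 mm → S0 = 752 × 1064 mm.
S1: ⌊1064/2⌋ × 752 = 532 × 752 mm
S2: ⌊752/2⌋ × 532 = 376 × 532 mm
S3: ⌊532/2⌋ × 376 = 266 × 376 mm
S4: ⌊376/2⌋ × 266 = 188 × 266 mm

188 × 266 mm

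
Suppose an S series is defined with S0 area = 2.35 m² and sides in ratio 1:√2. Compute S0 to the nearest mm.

Let the short side be w mm. Then w · w√2 = 2.35 m² = 2,350,000 mm².
w² = 2,350,000/√2, so w ≈ 1289.1 mm; long side = w√2 ≈ 1823.0 mm.

1289 × 1823 mm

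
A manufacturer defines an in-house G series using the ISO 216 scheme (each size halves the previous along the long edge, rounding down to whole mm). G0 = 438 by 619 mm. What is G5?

77 × 109 mm

G1: ⌊619/2⌋ × 438 = 309 × 438 mm
G2: ⌊438/2⌋ × 309 = 219 × 309 mm
G3: ⌊309/2⌋ × 219 = 154 × 219 mm
G4: ⌊219/2⌋ × 154 = 109 × 154 mm
G5: ⌊154/2⌋ × 109 = 77 × 109 mm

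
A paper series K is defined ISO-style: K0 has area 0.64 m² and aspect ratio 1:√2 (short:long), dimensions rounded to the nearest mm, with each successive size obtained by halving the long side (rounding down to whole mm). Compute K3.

Let K0's short side be w mm. w · w√2 = 0.64 m² = 640,000 mm², so w ≈ 672.7 mm and w√2 ≈ 951.4 mm → K0 = 673 × 951 mm.
K1: ⌊951/2⌋ × 673 = 475 × 673 mm
K2: ⌊673/2⌋ × 475 = 336 × 475 mm
K3: ⌊475/2⌋ × 336 = 237 × 336 mm

237 × 336 mm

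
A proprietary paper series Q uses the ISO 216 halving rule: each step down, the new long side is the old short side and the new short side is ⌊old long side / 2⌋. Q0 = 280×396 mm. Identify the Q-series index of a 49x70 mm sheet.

Q5

Q0: 280 × 396 mm
Q1: 198 × 280 mm
Q2: 140 × 198 mm
Q3: 99 × 140 mm
Q4: 70 × 99 mm
Q5: 49 × 70 mm
Q6: 35 × 49 mm
→ matches Q5.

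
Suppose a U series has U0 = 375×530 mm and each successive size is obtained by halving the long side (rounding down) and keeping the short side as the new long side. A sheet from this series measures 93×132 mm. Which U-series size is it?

U0: 375 × 530 mm
U1: 265 × 375 mm
U2: 187 × 265 mm
U3: 132 × 187 mm
U4: 93 × 132 mm
U5: 66 × 93 mm
→ matches U4.

U4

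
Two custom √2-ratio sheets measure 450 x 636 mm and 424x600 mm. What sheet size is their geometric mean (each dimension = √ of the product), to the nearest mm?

Short side: √(450 · 424) = √190800 ≈ 436.8 → 437 mm
Long side: √(636 · 600) = √381600 ≈ 617.7 → 618 mm

437 × 618 mm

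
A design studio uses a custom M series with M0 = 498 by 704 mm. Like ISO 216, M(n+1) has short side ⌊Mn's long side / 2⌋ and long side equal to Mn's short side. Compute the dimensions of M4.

124 × 176 mm

M1: ⌊704/2⌋ × 498 = 352 × 498 mm
M2: ⌊498/2⌋ × 352 = 249 × 352 mm
M3: ⌊352/2⌋ × 249 = 176 × 249 mm
M4: ⌊249/2⌋ × 176 = 124 × 176 mm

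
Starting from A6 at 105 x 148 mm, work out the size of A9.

A7: ⌊148/2⌋ × 105 = 74 × 105 mm
A8: ⌊105/2⌋ × 74 = 52 × 74 mm
A9: ⌊74/2⌋ × 52 = 37 × 52 mm

37 × 52 mm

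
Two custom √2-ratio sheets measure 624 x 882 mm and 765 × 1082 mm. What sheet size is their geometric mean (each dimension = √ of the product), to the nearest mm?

Short side: √(624 · 765) = √477360 ≈ 690.9 → 691 mm
Long side: √(882 · 1082) = √954324 ≈ 976.9 → 977 mm

691 × 977 mm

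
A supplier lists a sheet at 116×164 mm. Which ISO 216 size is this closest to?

Aspect ratio 164/116 ≈ 1.414 — close to the ISO √2 ≈ 1.414.
In the C-series (envelope sizes, between A and B): C6 = 114 × 162 mm.
Off by 4 mm total — nearest standard size.

C6 (114 × 162 mm)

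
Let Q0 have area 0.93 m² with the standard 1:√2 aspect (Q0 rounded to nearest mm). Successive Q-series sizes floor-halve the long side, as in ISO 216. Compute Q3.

286 × 405 mm

Let Q0's short side be w mm. w · w√2 = 0.93 m² = 930,000 mm², so w ≈ 810.9 mm and w√2 ≈ 1146.8 mm → Q0 = 811 × 1147 mm.
Q1: ⌊1147/2⌋ × 811 = 573 × 811 mm
Q2: ⌊811/2⌋ × 573 = 405 × 573 mm
Q3: ⌊573/2⌋ × 405 = 286 × 405 mm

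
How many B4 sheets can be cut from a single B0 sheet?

B0 = 1000 × 1414 mm; B4 = 250 × 353 mm.
Each halving step doubles the count; 4 steps from B0 to B4.
2^4 = 16.

16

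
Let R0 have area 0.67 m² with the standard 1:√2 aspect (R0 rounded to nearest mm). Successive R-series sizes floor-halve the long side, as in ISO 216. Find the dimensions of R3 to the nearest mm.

Let R0's short side be w mm. w · w√2 = 0.67 m² = 670,000 mm², so w ≈ 688.3 mm and w√2 ≈ 973.4 mm → R0 = 688 × 973 mm.
R1: ⌊973/2⌋ × 688 = 486 × 688 mm
R2: ⌊688/2⌋ × 486 = 344 × 486 mm
R3: ⌊486/2⌋ × 344 = 243 × 344 mm

243 × 344 mm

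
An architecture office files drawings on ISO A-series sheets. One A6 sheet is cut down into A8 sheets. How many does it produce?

4

A6 = 105 × 148 mm; A8 = 52 × 74 mm.
Each halving step doubles the count; 2 steps from A6 to A8.
2^2 = 4.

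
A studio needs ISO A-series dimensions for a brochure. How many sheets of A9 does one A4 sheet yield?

Each ISO step halves the sheet: 1 × A4 → 2 × A5 → 4 × A6 → 8 × A7 → …
From A4 to A9 is 5 halving steps: 2^5 = 32.

32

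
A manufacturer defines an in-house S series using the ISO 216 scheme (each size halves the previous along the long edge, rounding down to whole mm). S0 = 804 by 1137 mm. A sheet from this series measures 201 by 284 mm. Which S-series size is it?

S0: 804 × 1137 mm
S1: 568 × 804 mm
S2: 402 × 568 mm
S3: 284 × 402 mm
S4: 201 × 284 mm
S5: 142 × 201 mm
→ matches S4.

S4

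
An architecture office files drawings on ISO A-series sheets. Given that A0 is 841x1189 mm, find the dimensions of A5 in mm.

A1: ⌊1189/2⌋ × 841 = 594 × 841 mm
A2: ⌊841/2⌋ × 594 = 420 × 594 mm
A3: ⌊594/2⌋ × 420 = 297 × 420 mm
A4: ⌊420/2⌋ × 297 = 210 × 297 mm
A5: ⌊297/2⌋ × 210 = 148 × 210 mm

148 × 210 mm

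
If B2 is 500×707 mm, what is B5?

B3: ⌊707/2⌋ × 500 = 353 × 500 mm
B4: ⌊500/2⌋ × 353 = 250 × 353 mm
B5: ⌊353/2⌋ × 250 = 176 × 250 mm

176 × 250 mm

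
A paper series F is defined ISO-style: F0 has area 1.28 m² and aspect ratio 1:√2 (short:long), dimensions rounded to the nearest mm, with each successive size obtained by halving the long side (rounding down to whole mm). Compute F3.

Let F0's short side be w mm. w · w√2 = 1.28 m² = 1,280,000 mm², so w ≈ 951.4 mm and w√2 ≈ 1345.4 mm → F0 = 951 × 1345 mm.
F1: ⌊1345/2⌋ × 951 = 672 × 951 mm
F2: ⌊951/2⌋ × 672 = 475 × 672 mm
F3: ⌊672/2⌋ × 475 = 336 × 475 mm

336 × 475 mm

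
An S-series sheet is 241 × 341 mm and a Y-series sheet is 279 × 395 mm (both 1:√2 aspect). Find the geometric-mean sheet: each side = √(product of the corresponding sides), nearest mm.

Short side: √(241 · 279) = √67239 ≈ 259.3 → 259 mm
Long side: √(341 · 395) = √134695 ≈ 367.0 → 367 mm

259 × 367 mm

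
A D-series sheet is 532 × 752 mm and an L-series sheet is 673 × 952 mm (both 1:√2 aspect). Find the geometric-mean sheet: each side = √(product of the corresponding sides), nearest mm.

598 × 846 mm

Short side: √(532 · 673) = √358036 ≈ 598.4 → 598 mm
Long side: √(752 · 952) = √715904 ≈ 846.1 → 846 mm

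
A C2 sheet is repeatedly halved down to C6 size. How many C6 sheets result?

C2 = 458 × 648 mm; C6 = 114 × 162 mm.
Each halving step doubles the count; 4 steps from C2 to C6.
2^4 = 16.

16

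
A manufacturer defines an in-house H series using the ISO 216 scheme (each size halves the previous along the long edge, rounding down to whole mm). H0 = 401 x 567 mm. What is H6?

50 × 70 mm

H1: ⌊567/2⌋ × 401 = 283 × 401 mm
H2: ⌊401/2⌋ × 283 = 200 × 283 mm
H3: ⌊283/2⌋ × 200 = 141 × 200 mm
H4: ⌊200/2⌋ × 141 = 100 × 141 mm
H5: ⌊141/2⌋ × 100 = 70 × 100 mm
H6: ⌊100/2⌋ × 70 = 50 × 70 mm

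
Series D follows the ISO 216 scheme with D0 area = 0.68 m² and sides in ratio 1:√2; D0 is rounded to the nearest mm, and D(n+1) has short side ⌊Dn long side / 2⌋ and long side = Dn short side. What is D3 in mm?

Let D0's short side be w mm. w · w√2 = 0.68 m² = 680,000 mm², so w ≈ 693.4 mm and w√2 ≈ 980.6 mm → D0 = 693 × 981 mm.
D1: ⌊981/2⌋ × 693 = 490 × 693 mm
D2: ⌊693/2⌋ × 490 = 346 × 490 mm
D3: ⌊490/2⌋ × 346 = 245 × 346 mm

245 × 346 mm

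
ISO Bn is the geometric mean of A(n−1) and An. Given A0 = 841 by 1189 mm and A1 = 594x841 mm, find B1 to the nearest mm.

707 × 1000 mm

Short side: √(841 · 594) = √499554 ≈ 706.8 → 707 mm
Long side: √(1189 · 841) = √999949 ≈ 1000.0 → 1000 mm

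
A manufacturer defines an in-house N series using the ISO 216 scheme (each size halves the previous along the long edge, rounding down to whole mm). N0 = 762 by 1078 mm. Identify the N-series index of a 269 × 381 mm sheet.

N3

N0: 762 × 1078 mm
N1: 539 × 762 mm
N2: 381 × 539 mm
N3: 269 × 381 mm
N4: 190 × 269 mm
→ matches N3.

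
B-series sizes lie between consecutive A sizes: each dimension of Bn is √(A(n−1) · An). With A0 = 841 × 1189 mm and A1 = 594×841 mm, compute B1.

707 × 1000 mm

Short side: √(841 · 594) = √499554 ≈ 706.8 → 707 mm
Long side: √(1189 · 841) = √999949 ≈ 1000.0 → 1000 mm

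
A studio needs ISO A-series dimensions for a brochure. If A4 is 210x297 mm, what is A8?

52 × 74 mm

A5: ⌊297/2⌋ × 210 = 148 × 210 mm
A6: ⌊210/2⌋ × 148 = 105 × 148 mm
A7: ⌊148/2⌋ × 105 = 74 × 105 mm
A8: ⌊105/2⌋ × 74 = 52 × 74 mm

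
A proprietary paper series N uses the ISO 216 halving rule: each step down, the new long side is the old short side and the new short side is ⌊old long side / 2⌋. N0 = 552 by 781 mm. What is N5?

97 × 138 mm

N1: ⌊781/2⌋ × 552 = 390 × 552 mm
N2: ⌊552/2⌋ × 390 = 276 × 390 mm
N3: ⌊390/2⌋ × 276 = 195 × 276 mm
N4: ⌊276/2⌋ × 195 = 138 × 195 mm
N5: ⌊195/2⌋ × 138 = 97 × 138 mm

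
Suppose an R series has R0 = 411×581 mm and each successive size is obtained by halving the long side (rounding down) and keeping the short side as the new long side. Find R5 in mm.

72 × 102 mm

R1 = 290 × 411 mm (from R0 by 1 halving).
R2: ⌊411/2⌋ × 290 = 205 × 290 mm
R3: ⌊290/2⌋ × 205 = 145 × 205 mm
R4: ⌊205/2⌋ × 145 = 102 × 145 mm
R5: ⌊145/2⌋ × 102 = 72 × 102 mm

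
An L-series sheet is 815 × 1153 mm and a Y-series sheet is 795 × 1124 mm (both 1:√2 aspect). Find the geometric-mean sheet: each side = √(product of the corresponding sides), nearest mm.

Short side: √(815 · 795) = √647925 ≈ 804.9 → 805 mm
Long side: √(1153 · 1124) = √1295972 ≈ 1138.4 → 1138 mm

805 × 1138 mm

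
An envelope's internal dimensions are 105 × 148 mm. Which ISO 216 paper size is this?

Aspect ratio 148/105 ≈ 1.410 — close to the ISO √2 ≈ 1.414.
In the A-series (A0 area = 1 m²): A6 = 105 × 148 mm.

A6 (105 × 148 mm)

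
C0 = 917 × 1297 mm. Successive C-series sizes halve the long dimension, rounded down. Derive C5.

162 × 229 mm

C1: ⌊1297/2⌋ × 917 = 648 × 917 mm
C2: ⌊917/2⌋ × 648 = 458 × 648 mm
C3: ⌊648/2⌋ × 458 = 324 × 458 mm
C4: ⌊458/2⌋ × 324 = 229 × 324 mm
C5: ⌊324/2⌋ × 229 = 162 × 229 mm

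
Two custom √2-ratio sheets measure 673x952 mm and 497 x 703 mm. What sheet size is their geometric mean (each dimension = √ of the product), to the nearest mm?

Short side: √(673 · 497) = √334481 ≈ 578.3 → 578 mm
Long side: √(952 · 703) = √669256 ≈ 818.1 → 818 mm

578 × 818 mm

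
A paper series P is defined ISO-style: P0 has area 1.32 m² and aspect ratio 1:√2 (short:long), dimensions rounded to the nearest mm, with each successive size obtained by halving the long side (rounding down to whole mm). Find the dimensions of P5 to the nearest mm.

Let P0's short side be w mm. w · w√2 = 1.32 m² = 1,320,000 mm², so w ≈ 966.1 mm and w√2 ≈ 1366.3 mm → P0 = 966 × 1366 mm.
P1: ⌊1366/2⌋ × 966 = 683 × 966 mm
P2: ⌊966/2⌋ × 683 = 483 × 683 mm
P3: ⌊683/2⌋ × 483 = 341 × 483 mm
P4: ⌊483/2⌋ × 341 = 241 × 341 mm
P5: ⌊341/2⌋ × 241 = 170 × 241 mm

170 × 241 mm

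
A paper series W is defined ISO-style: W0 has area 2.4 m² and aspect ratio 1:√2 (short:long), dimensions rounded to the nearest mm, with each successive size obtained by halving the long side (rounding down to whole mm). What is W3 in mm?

460 × 651 mm

Let W0's short side be w mm. w · w√2 = 2.4 m² = 2,400,000 mm², so w ≈ 1302.7 mm and w√2 ≈ 1842.3 mm → W0 = 1303 × 1842 mm.
W1: ⌊1842/2⌋ × 1303 = 921 × 1303 mm
W2: ⌊1303/2⌋ × 921 = 651 × 921 mm
W3: ⌊921/2⌋ × 651 = 460 × 651 mm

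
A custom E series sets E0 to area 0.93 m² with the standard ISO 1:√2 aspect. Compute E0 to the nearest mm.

Let the short side be w mm. Then w · w√2 = 0.93 m² = 930,000 mm².
w² = 930,000/√2, so w ≈ 810.9 mm; long side = w√2 ≈ 1146.8 mm.

811 × 1147 mm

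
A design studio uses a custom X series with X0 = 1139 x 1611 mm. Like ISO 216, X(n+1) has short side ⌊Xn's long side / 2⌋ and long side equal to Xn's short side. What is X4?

X1 = 805 × 1139 mm (from X0 by 1 halving).
X2: ⌊1139/2⌋ × 805 = 569 × 805 mm
X3: ⌊805/2⌋ × 569 = 402 × 569 mm
X4: ⌊569/2⌋ × 402 = 284 × 402 mm

284 × 402 mm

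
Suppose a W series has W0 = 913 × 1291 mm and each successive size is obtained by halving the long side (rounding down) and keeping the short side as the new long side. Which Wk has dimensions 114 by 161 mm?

W0: 913 × 1291 mm
W1: 645 × 913 mm
W2: 456 × 645 mm
W3: 322 × 456 mm
W4: 228 × 322 mm
W5: 161 × 228 mm
W6: 114 × 161 mm
W7: 80 × 114 mm
→ matches W6.

W6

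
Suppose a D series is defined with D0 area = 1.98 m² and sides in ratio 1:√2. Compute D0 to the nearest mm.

1183 × 1673 mm

Let the short side be w mm. Then w · w√2 = 1.98 m² = 1,980,000 mm².
w² = 1,980,000/√2, so w ≈ 1183.2 mm; long side = w√2 ≈ 1673.4 mm.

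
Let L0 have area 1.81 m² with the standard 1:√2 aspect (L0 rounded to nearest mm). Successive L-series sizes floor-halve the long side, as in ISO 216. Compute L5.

Let L0's short side be w mm. w · w√2 = 1.81 m² = 1,810,000 mm², so w ≈ 1131.3 mm and w√2 ≈ 1599.9 mm → L0 = 1131 × 1600 mm.
L1: ⌊1600/2⌋ × 1131 = 800 × 1131 mm
L2: ⌊1131/2⌋ × 800 = 565 × 800 mm
L3: ⌊800/2⌋ × 565 = 400 × 565 mm
L4: ⌊565/2⌋ × 400 = 282 × 400 mm
L5: ⌊400/2⌋ × 282 = 200 × 282 mm

200 × 282 mm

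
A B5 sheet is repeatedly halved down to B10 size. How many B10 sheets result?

B5 = 176 × 250 mm; B10 = 31 × 44 mm.
Each halving step doubles the count; 5 steps from B5 to B10.
2^5 = 32.

32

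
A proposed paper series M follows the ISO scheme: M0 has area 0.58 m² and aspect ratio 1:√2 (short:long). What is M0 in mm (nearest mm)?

Let the short side be w mm. Then w · w√2 = 0.58 m² = 580,000 mm².
w² = 580,000/√2, so w ≈ 640.4 mm; long side = w√2 ≈ 905.7 mm.

640 × 906 mm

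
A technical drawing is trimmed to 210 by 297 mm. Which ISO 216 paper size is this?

Aspect ratio 297/210 ≈ 1.414 — close to the ISO √2 ≈ 1.414.
In the A-series (A0 area = 1 m²): A4 = 210 × 297 mm.

A4 (210 × 297 mm)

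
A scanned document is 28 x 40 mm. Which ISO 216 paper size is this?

Aspect ratio 40/28 ≈ 1.429 — close to the ISO √2 ≈ 1.414.
In the C-series (envelope sizes, between A and B): C10 = 28 × 40 mm.

C10 (28 × 40 mm)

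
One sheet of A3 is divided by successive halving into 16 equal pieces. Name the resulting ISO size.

A7

16 = 2^4, so 4 halving steps.
A3 → A4 → … → A7 after 4 steps.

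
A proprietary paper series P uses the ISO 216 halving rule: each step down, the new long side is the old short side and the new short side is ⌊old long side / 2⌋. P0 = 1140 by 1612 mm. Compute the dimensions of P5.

P1: ⌊1612/2⌋ × 1140 = 806 × 1140 mm
P2: ⌊1140/2⌋ × 806 = 570 × 806 mm
P3: ⌊806/2⌋ × 570 = 403 × 570 mm
P4: ⌊570/2⌋ × 403 = 285 × 403 mm
P5: ⌊403/2⌋ × 285 = 201 × 285 mm

201 × 285 mm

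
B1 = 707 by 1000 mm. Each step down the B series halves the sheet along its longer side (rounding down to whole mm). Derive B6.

125 × 176 mm

B2: ⌊1000/2⌋ × 707 = 500 × 707 mm
B3: ⌊707/2⌋ × 500 = 353 × 500 mm
B4: ⌊500/2⌋ × 353 = 250 × 353 mm
B5: ⌊353/2⌋ × 250 = 176 × 250 mm
B6: ⌊250/2⌋ × 176 = 125 × 176 mm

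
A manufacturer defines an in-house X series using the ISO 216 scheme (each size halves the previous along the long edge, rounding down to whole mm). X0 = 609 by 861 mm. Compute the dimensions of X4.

X1: ⌊861/2⌋ × 609 = 430 × 609 mm
X2: ⌊609/2⌋ × 430 = 304 × 430 mm
X3: ⌊430/2⌋ × 304 = 215 × 304 mm
X4: ⌊304/2⌋ × 215 = 152 × 215 mm

152 × 215 mm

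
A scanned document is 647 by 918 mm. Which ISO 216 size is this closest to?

C1 (648 × 917 mm)

Aspect ratio 918/647 ≈ 1.419 — close to the ISO √2 ≈ 1.414.
In the C-series (envelope sizes, between A and B): C1 = 648 × 917 mm.
Off by 2 mm total — nearest standard size.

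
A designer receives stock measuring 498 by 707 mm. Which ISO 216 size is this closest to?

Aspect ratio 707/498 ≈ 1.420 — close to the ISO √2 ≈ 1.414.
In the B-series (B0 = 1000 × 1414 mm): B2 = 500 × 707 mm.
Off by 2 mm total — nearest standard size.

B2 (500 × 707 mm)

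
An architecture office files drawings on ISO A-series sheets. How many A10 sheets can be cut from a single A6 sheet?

Each ISO step halves the sheet: 1 × A6 → 2 × A7 → 4 × A8 → 8 × A9 → …
From A6 to A10 is 4 halving steps: 2^4 = 16.

16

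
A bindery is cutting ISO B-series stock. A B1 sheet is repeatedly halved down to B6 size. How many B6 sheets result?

Each ISO step halves the sheet: 1 × B1 → 2 × B2 → 4 × B3 → 8 × B4 → …
From B1 to B6 is 5 halving steps: 2^5 = 32.

32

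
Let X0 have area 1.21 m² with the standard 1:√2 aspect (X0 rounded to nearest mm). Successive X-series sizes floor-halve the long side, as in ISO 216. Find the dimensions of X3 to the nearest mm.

Let X0's short side be w mm. w · w√2 = 1.21 m² = 1,210,000 mm², so w ≈ 925.0 mm and w√2 ≈ 1308.1 mm → X0 = 925 × 1308 mm.
X1: ⌊1308/2⌋ × 925 = 654 × 925 mm
X2: ⌊925/2⌋ × 654 = 462 × 654 mm
X3: ⌊654/2⌋ × 462 = 327 × 462 mm

327 × 462 mm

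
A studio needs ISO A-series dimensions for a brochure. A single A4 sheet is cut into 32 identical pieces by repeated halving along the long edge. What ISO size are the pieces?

A9

32 = 2^5, so 5 halving steps.
A4 → A5 → … → A9 after 5 steps.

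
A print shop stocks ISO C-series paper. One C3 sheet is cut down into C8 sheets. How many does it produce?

Each ISO step halves the sheet: 1 × C3 → 2 × C4 → 4 × C5 → 8 × C6 → …
From C3 to C8 is 5 halving steps: 2^5 = 32.

32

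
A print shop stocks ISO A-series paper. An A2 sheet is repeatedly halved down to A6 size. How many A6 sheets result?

Each ISO step halves the sheet: 1 × A2 → 2 × A3 → 4 × A4 → 8 × A5 → …
From A2 to A6 is 4 halving steps: 2^4 = 16.

16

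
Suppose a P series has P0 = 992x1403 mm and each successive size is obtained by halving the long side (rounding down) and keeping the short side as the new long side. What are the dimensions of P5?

175 × 248 mm

P1: ⌊1403/2⌋ × 992 = 701 × 992 mm
P2: ⌊992/2⌋ × 701 = 496 × 701 mm
P3: ⌊701/2⌋ × 496 = 350 × 496 mm
P4: ⌊496/2⌋ × 350 = 248 × 350 mm
P5: ⌊350/2⌋ × 248 = 175 × 248 mm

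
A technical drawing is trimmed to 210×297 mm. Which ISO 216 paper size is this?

Aspect ratio 297/210 ≈ 1.414 — close to the ISO √2 ≈ 1.414.
In the A-series (A0 area = 1 m²): A4 = 210 × 297 mm.

A4 (210 × 297 mm)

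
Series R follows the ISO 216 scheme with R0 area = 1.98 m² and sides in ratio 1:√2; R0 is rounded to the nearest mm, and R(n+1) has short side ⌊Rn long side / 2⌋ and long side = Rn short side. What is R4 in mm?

Let R0's short side be w mm. w · w√2 = 1.98 m² = 1,980,000 mm², so w ≈ 1183.2 mm and w√2 ≈ 1673.4 mm → R0 = 1183 × 1673 mm.
R1: ⌊1673/2⌋ × 1183 = 836 × 1183 mm
R2: ⌊1183/2⌋ × 836 = 591 × 836 mm
R3: ⌊836/2⌋ × 591 = 418 × 591 mm
R4: ⌊591/2⌋ × 418 = 295 × 418 mm

295 × 418 mm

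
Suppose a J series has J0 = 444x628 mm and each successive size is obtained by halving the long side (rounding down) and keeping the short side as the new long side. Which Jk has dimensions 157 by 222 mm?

J3

J0: 444 × 628 mm
J1: 314 × 444 mm
J2: 222 × 314 mm
J3: 157 × 222 mm
J4: 111 × 157 mm
→ matches J3.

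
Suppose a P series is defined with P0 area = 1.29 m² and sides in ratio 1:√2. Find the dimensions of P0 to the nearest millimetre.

955 × 1351 mm

Let the short side be w mm. Then w · w√2 = 1.29 m² = 1,290,000 mm².
w² = 1,290,000/√2, so w ≈ 955.1 mm; long side = w√2 ≈ 1350.7 mm.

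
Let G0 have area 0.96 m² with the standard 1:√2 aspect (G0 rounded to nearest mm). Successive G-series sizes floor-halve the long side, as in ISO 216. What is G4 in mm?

Let G0's short side be w mm. w · w√2 = 0.96 m² = 960,000 mm², so w ≈ 823.9 mm and w√2 ≈ 1165.2 mm → G0 = 824 × 1165 mm.
G1: ⌊1165/2⌋ × 824 = 582 × 824 mm
G2: ⌊824/2⌋ × 582 = 412 × 582 mm
G3: ⌊582/2⌋ × 412 = 291 × 412 mm
G4: ⌊412/2⌋ × 291 = 206 × 291 mm

206 × 291 mm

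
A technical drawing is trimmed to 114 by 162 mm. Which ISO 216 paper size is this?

C6 (114 × 162 mm)

Aspect ratio 162/114 ≈ 1.421 — close to the ISO √2 ≈ 1.414.
In the C-series (envelope sizes, between A and B): C6 = 114 × 162 mm.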